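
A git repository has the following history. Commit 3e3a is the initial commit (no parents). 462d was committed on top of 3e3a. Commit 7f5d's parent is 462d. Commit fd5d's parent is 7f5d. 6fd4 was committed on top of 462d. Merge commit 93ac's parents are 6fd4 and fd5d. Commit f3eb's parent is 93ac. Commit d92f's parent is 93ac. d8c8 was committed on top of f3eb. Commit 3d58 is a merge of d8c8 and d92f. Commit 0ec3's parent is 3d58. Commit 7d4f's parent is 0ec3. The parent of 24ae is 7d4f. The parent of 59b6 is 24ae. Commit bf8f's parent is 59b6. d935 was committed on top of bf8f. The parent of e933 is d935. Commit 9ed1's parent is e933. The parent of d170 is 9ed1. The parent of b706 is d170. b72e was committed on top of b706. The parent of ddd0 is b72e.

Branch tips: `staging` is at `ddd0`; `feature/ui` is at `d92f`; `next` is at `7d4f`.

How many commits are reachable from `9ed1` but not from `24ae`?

Reachable from 9ed1: {0ec3, 24ae, 3d58, 3e3a, 462d, 59b6, 6fd4, 7d4f, 7f5d, 93ac, 9ed1, bf8f, d8c8, d92f, d935, e933, f3eb, fd5d}.
Reachable from 24ae: {0ec3, 24ae, 3d58, 3e3a, 462d, 6fd4, 7d4f, 7f5d, 93ac, d8c8, d92f, f3eb, fd5d}.
In 9ed1's history but not 24ae's: {59b6, 9ed1, bf8f, d935, e933} — 5 commits.

5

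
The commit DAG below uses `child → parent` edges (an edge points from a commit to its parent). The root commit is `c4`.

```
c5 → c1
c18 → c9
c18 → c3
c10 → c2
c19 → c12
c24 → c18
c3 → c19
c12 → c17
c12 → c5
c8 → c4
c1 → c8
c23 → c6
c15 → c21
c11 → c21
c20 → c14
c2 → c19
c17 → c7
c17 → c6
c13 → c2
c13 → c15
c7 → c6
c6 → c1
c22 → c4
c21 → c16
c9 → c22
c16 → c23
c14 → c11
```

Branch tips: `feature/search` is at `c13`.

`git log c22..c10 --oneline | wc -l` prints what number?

10

Reachable from c10: {c1, c10, c12, c17, c19, c2, c4, c5, c6, c7, c8}.
Reachable from c22: {c22, c4}.
In c10's history but not c22's: {c1, c10, c12, c17, c19, c2, c5, c6, c7, c8} — 10 commits.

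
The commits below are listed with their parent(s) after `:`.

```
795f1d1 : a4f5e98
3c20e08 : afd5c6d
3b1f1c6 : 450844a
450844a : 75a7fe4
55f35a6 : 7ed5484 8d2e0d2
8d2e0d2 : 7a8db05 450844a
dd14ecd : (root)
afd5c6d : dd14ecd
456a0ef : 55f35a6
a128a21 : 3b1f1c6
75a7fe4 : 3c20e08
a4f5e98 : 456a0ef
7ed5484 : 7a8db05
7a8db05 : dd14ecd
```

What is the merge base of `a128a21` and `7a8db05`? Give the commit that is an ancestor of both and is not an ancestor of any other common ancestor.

Ancestors of a128a21: {3b1f1c6, 3c20e08, 450844a, 75a7fe4, a128a21, afd5c6d, dd14ecd}.
Ancestors of 7a8db05: {7a8db05, dd14ecd}.
Common ancestors: {dd14ecd}.
The only common ancestor is dd14ecd, so it is the merge base.

dd14ecd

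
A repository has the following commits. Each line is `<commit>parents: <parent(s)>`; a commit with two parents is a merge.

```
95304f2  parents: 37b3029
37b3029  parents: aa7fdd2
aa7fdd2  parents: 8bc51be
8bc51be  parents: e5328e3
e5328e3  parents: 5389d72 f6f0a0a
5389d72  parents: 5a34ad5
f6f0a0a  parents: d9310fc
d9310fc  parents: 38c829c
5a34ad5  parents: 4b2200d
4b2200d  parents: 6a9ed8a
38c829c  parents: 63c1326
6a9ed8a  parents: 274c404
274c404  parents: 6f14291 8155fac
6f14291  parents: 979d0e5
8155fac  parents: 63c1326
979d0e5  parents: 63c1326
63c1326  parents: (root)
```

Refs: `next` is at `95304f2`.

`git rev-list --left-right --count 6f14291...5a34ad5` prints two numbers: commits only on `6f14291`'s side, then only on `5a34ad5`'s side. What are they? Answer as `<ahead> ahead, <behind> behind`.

0 ahead, 5 behind

Reachable from 6f14291: {63c1326, 6f14291, 979d0e5}.
Reachable from 5a34ad5: {274c404, 4b2200d, 5a34ad5, 63c1326, 6a9ed8a, 6f14291, 8155fac, 979d0e5}.
Only in 6f14291's history (ahead): {} — 0.
Only in 5a34ad5's history (behind): {274c404, 4b2200d, 5a34ad5, 6a9ed8a, 8155fac} — 5.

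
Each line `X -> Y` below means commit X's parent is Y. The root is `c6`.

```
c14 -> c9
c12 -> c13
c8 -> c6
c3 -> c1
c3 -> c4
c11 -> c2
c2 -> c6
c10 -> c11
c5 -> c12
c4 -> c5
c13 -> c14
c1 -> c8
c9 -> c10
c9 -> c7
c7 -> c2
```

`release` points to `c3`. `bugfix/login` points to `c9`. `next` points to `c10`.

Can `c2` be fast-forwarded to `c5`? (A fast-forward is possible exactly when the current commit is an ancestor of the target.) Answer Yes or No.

A fast-forward from c2 to c5 is possible iff c2 is an ancestor of c5.
Ancestors of c5: {c10, c11, c12, c13, c14, c2, c5, c6, c7, c9}.
c2 is among them, so fast-forward is possible.

Yes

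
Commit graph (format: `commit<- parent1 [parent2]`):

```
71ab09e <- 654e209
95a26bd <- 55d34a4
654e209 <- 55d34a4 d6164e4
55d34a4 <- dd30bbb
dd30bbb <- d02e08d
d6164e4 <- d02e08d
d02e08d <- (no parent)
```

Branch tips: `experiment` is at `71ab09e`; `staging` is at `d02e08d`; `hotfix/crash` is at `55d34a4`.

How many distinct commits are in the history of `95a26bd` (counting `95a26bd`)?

Walking parent pointers from 95a26bd: reachable set = {55d34a4, 95a26bd, d02e08d, dd30bbb}.
That is 4 commits.

4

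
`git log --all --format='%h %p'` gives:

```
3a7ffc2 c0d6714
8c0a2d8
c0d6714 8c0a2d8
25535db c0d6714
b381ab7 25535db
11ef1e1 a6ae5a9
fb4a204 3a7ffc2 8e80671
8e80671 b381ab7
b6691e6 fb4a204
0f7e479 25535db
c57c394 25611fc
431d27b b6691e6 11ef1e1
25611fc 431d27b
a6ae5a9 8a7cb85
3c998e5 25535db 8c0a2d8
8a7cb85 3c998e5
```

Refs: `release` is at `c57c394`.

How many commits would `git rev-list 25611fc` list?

14

Walking parent pointers from 25611fc: reachable set = {11ef1e1, 25535db, 25611fc, 3a7ffc2, 3c998e5, 431d27b, 8a7cb85, 8c0a2d8, 8e80671, a6ae5a9, b381ab7, b6691e6, c0d6714, fb4a204}.
That is 14 commits.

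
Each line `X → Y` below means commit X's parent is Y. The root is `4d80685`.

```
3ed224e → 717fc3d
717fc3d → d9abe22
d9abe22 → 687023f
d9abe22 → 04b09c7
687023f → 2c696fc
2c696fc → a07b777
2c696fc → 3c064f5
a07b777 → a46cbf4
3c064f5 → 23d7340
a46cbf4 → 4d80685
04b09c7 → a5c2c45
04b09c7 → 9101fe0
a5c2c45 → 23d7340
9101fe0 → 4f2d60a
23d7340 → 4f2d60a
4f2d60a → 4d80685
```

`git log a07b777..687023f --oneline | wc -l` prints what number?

Reachable from 687023f: {23d7340, 2c696fc, 3c064f5, 4d80685, 4f2d60a, 687023f, a07b777, a46cbf4}.
Reachable from a07b777: {4d80685, a07b777, a46cbf4}.
In 687023f's history but not a07b777's: {23d7340, 2c696fc, 3c064f5, 4f2d60a, 687023f} — 5 commits.

5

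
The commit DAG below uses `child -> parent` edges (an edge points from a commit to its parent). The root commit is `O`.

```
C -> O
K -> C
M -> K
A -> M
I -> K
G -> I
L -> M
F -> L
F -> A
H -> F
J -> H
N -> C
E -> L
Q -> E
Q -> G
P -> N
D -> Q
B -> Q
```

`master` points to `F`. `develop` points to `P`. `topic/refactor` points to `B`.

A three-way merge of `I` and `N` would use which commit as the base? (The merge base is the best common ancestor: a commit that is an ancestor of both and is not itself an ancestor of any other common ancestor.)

C

Ancestors of I: {C, I, K, O}.
Ancestors of N: {C, N, O}.
Common ancestors: {C, O}.
Among these, C is not an ancestor of any other common ancestor — it is the merge base.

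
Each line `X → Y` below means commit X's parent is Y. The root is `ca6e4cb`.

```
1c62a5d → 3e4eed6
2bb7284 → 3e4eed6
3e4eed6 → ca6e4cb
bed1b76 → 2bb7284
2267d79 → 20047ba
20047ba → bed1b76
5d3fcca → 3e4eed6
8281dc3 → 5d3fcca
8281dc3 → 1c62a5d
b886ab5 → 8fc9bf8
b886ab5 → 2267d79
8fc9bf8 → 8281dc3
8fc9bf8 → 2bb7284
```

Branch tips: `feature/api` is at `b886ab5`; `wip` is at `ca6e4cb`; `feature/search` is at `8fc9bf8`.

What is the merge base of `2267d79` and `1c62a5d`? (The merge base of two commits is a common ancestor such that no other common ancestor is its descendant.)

3e4eed6

Ancestors of 2267d79: {20047ba, 2267d79, 2bb7284, 3e4eed6, bed1b76, ca6e4cb}.
Ancestors of 1c62a5d: {1c62a5d, 3e4eed6, ca6e4cb}.
Common ancestors: {3e4eed6, ca6e4cb}.
Among these, 3e4eed6 is not an ancestor of any other common ancestor — it is the merge base.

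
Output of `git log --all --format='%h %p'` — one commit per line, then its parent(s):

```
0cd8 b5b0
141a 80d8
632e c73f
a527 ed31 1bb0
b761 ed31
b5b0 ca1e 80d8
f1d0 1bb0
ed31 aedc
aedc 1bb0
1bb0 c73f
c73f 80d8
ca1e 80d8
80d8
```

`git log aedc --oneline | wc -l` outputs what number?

4

Walking parent pointers from aedc: reachable set = {1bb0, 80d8, aedc, c73f}.
That is 4 commits.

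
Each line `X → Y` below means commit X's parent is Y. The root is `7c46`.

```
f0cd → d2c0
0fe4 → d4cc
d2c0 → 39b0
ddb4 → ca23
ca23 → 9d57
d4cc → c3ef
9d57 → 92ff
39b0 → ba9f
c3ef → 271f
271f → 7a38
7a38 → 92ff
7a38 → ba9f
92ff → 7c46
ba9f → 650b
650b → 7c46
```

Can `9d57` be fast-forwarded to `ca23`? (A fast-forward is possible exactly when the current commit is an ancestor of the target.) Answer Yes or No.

Yes

A fast-forward from 9d57 to ca23 is possible iff 9d57 is an ancestor of ca23.
Ancestors of ca23: {7c46, 92ff, 9d57, ca23}.
9d57 is among them, so fast-forward is possible.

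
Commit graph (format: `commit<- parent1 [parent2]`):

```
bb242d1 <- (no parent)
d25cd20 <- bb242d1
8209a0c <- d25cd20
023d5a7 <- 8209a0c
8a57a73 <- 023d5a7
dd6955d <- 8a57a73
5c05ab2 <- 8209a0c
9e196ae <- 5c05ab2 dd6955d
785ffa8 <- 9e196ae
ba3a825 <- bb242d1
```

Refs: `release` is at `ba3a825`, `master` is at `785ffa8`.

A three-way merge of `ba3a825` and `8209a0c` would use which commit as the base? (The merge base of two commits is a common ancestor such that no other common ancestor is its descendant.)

Ancestors of ba3a825: {ba3a825, bb242d1}.
Ancestors of 8209a0c: {8209a0c, bb242d1, d25cd20}.
Common ancestors: {bb242d1}.
The only common ancestor is bb242d1, so it is the merge base.

bb242d1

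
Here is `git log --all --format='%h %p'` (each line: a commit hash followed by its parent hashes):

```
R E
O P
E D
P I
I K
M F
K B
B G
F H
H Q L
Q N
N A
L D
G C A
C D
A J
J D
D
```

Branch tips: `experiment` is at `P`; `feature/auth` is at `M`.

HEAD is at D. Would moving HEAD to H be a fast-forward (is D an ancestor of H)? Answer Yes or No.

A fast-forward from D to H is possible iff D is an ancestor of H.
Ancestors of H: {A, D, H, J, L, N, Q}.
D is among them, so fast-forward is possible.

Yes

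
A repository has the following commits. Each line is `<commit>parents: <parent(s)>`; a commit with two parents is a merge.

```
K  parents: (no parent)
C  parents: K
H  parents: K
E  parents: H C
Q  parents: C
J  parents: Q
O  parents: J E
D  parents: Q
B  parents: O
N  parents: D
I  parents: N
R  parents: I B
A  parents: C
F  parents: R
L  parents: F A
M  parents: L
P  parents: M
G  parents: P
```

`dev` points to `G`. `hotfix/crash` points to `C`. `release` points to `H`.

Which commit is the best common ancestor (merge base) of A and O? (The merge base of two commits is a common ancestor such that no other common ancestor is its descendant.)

C

Ancestors of A: {A, C, K}.
Ancestors of O: {C, E, H, J, K, O, Q}.
Common ancestors: {C, K}.
Among these, C is not an ancestor of any other common ancestor — it is the merge base.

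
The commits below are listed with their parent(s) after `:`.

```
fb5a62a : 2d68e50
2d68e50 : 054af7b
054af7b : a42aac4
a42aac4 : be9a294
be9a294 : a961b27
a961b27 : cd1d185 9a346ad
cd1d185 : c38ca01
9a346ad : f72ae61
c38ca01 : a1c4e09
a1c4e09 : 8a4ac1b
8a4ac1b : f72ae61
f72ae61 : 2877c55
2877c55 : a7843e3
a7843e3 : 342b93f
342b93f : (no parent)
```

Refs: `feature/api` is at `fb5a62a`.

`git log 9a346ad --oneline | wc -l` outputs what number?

5

Walking parent pointers from 9a346ad: reachable set = {2877c55, 342b93f, 9a346ad, a7843e3, f72ae61}.
That is 5 commits.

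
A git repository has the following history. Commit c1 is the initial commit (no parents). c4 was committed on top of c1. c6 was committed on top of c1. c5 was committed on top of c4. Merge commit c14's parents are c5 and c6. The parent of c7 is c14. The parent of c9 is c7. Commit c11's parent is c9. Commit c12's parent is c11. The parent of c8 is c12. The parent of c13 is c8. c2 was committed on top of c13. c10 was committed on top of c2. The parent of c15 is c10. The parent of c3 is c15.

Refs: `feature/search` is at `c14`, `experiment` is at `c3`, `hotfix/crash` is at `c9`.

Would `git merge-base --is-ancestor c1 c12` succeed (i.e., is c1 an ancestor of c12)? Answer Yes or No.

Yes

Ancestors of c12 (commits reachable by following parents): {c1, c11, c12, c14, c4, c5, c6, c7, c9}.
c1 is in that set, so it is an ancestor of c12.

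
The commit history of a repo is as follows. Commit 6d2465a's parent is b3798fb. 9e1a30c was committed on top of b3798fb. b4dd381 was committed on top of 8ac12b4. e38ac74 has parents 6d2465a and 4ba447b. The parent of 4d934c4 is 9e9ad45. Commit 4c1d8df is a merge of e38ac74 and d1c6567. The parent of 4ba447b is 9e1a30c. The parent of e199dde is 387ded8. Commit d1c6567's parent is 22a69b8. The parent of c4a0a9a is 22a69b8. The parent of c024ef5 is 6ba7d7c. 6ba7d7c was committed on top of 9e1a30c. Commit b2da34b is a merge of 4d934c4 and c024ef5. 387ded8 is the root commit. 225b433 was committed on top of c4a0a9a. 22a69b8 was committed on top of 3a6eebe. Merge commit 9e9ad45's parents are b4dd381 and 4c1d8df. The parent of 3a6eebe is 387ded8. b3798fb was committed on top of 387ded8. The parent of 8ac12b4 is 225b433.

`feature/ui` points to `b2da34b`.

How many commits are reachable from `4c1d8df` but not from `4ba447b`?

6

Reachable from 4c1d8df: {22a69b8, 387ded8, 3a6eebe, 4ba447b, 4c1d8df, 6d2465a, 9e1a30c, b3798fb, d1c6567, e38ac74}.
Reachable from 4ba447b: {387ded8, 4ba447b, 9e1a30c, b3798fb}.
In 4c1d8df's history but not 4ba447b's: {22a69b8, 3a6eebe, 4c1d8df, 6d2465a, d1c6567, e38ac74} — 6 commits.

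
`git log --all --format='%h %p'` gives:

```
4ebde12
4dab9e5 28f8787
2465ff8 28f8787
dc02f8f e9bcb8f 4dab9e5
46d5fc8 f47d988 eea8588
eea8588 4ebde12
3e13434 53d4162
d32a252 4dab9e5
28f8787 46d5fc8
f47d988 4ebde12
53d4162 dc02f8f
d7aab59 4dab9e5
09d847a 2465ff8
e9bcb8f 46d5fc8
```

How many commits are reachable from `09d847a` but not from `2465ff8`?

Reachable from 09d847a: {09d847a, 2465ff8, 28f8787, 46d5fc8, 4ebde12, eea8588, f47d988}.
Reachable from 2465ff8: {2465ff8, 28f8787, 46d5fc8, 4ebde12, eea8588, f47d988}.
In 09d847a's history but not 2465ff8's: {09d847a} — 1 commit.

1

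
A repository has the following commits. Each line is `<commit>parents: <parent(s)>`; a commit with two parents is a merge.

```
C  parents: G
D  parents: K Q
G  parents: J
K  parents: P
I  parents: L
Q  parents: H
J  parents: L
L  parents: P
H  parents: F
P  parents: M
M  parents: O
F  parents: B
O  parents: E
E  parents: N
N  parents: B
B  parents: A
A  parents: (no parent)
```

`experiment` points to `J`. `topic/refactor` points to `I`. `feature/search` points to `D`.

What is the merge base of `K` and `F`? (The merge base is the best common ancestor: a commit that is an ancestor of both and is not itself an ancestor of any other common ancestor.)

B

Ancestors of K: {A, B, E, K, M, N, O, P}.
Ancestors of F: {A, B, F}.
Common ancestors: {A, B}.
Among these, B is not an ancestor of any other common ancestor — it is the merge base.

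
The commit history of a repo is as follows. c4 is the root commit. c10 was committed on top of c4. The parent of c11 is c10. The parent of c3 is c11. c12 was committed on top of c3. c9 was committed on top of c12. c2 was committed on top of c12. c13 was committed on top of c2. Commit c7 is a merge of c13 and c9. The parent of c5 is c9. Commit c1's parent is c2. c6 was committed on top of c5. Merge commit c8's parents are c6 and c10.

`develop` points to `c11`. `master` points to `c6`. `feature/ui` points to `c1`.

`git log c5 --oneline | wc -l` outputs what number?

7

Walking parent pointers from c5: reachable set = {c10, c11, c12, c3, c4, c5, c9}.
That is 7 commits.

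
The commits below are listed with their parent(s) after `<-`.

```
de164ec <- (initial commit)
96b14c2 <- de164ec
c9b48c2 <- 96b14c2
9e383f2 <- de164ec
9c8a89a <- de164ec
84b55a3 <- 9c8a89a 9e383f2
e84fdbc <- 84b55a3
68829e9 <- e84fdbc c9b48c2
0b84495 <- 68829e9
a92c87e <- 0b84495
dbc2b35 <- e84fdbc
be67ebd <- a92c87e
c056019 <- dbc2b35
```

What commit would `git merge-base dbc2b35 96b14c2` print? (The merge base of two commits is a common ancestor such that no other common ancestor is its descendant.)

de164ec

Ancestors of dbc2b35: {84b55a3, 9c8a89a, 9e383f2, dbc2b35, de164ec, e84fdbc}.
Ancestors of 96b14c2: {96b14c2, de164ec}.
Common ancestors: {de164ec}.
The only common ancestor is de164ec, so it is the merge base.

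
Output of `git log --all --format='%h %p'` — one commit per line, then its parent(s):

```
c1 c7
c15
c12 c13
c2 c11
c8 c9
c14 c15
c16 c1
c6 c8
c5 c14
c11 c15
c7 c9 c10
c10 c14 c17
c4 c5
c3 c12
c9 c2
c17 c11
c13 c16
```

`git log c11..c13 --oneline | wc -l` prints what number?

Reachable from c13: {c1, c10, c11, c13, c14, c15, c16, c17, c2, c7, c9}.
Reachable from c11: {c11, c15}.
In c13's history but not c11's: {c1, c10, c13, c14, c16, c17, c2, c7, c9} — 9 commits.

9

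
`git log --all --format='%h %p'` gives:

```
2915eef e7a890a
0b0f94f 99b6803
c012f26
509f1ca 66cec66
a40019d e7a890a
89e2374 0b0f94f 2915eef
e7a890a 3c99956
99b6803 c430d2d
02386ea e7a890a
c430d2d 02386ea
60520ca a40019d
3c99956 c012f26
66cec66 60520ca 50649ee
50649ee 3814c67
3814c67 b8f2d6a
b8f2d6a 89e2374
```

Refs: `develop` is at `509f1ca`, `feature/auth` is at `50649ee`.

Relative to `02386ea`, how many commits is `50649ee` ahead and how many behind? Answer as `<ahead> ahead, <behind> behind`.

Reachable from 50649ee: {02386ea, 0b0f94f, 2915eef, 3814c67, 3c99956, 50649ee, 89e2374, 99b6803, b8f2d6a, c012f26, c430d2d, e7a890a}.
Reachable from 02386ea: {02386ea, 3c99956, c012f26, e7a890a}.
Only in 50649ee's history (ahead): {0b0f94f, 2915eef, 3814c67, 50649ee, 89e2374, 99b6803, b8f2d6a, c430d2d} — 8.
Only in 02386ea's history (behind): {} — 0.

8 ahead, 0 behind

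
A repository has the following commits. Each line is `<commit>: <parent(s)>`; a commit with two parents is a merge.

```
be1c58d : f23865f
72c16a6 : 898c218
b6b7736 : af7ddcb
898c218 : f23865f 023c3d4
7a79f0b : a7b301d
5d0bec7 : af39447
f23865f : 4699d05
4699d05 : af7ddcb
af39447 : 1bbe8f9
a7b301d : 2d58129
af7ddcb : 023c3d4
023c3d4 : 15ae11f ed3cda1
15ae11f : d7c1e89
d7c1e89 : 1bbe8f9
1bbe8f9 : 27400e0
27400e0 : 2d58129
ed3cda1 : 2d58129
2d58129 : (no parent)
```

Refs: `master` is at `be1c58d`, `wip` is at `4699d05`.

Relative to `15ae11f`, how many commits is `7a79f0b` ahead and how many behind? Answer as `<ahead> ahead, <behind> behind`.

2 ahead, 4 behind

Reachable from 7a79f0b: {2d58129, 7a79f0b, a7b301d}.
Reachable from 15ae11f: {15ae11f, 1bbe8f9, 27400e0, 2d58129, d7c1e89}.
Only in 7a79f0b's history (ahead): {7a79f0b, a7b301d} — 2.
Only in 15ae11f's history (behind): {15ae11f, 1bbe8f9, 27400e0, d7c1e89} — 4.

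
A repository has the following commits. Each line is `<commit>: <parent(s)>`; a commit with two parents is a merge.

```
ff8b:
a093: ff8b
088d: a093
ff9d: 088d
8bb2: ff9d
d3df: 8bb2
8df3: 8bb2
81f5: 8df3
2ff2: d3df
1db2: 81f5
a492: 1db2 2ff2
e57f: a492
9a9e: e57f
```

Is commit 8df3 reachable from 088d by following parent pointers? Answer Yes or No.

No

Ancestors of 088d: {088d, a093, ff8b}.
8df3 is not in that set, so it is not an ancestor of 088d.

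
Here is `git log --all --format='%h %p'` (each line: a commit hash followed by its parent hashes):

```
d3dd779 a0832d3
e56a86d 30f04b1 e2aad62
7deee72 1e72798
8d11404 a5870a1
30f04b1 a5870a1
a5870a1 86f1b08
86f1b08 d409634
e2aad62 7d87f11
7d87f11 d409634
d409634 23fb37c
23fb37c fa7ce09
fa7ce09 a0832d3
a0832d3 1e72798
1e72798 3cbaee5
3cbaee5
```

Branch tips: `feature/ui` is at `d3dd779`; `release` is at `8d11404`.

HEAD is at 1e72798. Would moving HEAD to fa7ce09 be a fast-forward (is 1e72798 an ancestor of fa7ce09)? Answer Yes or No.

A fast-forward from 1e72798 to fa7ce09 is possible iff 1e72798 is an ancestor of fa7ce09.
Ancestors of fa7ce09: {1e72798, 3cbaee5, a0832d3, fa7ce09}.
1e72798 is among them, so fast-forward is possible.

Yes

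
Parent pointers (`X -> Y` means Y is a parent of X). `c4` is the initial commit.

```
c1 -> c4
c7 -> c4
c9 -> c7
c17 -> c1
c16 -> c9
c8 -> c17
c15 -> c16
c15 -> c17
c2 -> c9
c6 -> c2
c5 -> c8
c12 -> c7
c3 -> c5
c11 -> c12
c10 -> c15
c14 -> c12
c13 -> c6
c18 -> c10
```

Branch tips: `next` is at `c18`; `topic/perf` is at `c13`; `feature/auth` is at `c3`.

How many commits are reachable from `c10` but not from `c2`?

5

Reachable from c10: {c1, c10, c15, c16, c17, c4, c7, c9}.
Reachable from c2: {c2, c4, c7, c9}.
In c10's history but not c2's: {c1, c10, c15, c16, c17} — 5 commits.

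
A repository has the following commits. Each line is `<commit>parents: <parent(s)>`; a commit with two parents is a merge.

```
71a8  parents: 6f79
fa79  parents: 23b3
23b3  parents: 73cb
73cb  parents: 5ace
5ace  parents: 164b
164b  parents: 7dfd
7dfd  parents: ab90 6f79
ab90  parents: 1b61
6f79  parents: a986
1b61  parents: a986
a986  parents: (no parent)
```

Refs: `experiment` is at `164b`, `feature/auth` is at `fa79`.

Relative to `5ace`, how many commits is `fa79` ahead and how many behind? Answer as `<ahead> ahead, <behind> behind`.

3 ahead, 0 behind

Reachable from fa79: {164b, 1b61, 23b3, 5ace, 6f79, 73cb, 7dfd, a986, ab90, fa79}.
Reachable from 5ace: {164b, 1b61, 5ace, 6f79, 7dfd, a986, ab90}.
Only in fa79's history (ahead): {23b3, 73cb, fa79} — 3.
Only in 5ace's history (behind): {} — 0.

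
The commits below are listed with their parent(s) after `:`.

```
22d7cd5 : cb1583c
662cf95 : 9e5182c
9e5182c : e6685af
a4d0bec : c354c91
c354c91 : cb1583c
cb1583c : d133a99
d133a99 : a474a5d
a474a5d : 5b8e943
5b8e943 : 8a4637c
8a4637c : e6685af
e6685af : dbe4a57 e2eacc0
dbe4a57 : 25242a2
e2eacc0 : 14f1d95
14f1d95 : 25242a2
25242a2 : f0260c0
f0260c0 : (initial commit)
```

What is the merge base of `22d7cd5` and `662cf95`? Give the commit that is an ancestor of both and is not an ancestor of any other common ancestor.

Ancestors of 22d7cd5: {14f1d95, 22d7cd5, 25242a2, 5b8e943, 8a4637c, a474a5d, cb1583c, d133a99, dbe4a57, e2eacc0, e6685af, f0260c0}.
Ancestors of 662cf95: {14f1d95, 25242a2, 662cf95, 9e5182c, dbe4a57, e2eacc0, e6685af, f0260c0}.
Common ancestors: {14f1d95, 25242a2, dbe4a57, e2eacc0, e6685af, f0260c0}.
Among these, e6685af is not an ancestor of any other common ancestor — it is the merge base.

e6685af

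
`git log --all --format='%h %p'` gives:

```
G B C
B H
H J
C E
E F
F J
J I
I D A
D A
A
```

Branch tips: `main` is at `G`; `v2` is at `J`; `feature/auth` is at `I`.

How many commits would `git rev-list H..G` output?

5

Reachable from G: {A, B, C, D, E, F, G, H, I, J}.
Reachable from H: {A, D, H, I, J}.
In G's history but not H's: {B, C, E, F, G} — 5 commits.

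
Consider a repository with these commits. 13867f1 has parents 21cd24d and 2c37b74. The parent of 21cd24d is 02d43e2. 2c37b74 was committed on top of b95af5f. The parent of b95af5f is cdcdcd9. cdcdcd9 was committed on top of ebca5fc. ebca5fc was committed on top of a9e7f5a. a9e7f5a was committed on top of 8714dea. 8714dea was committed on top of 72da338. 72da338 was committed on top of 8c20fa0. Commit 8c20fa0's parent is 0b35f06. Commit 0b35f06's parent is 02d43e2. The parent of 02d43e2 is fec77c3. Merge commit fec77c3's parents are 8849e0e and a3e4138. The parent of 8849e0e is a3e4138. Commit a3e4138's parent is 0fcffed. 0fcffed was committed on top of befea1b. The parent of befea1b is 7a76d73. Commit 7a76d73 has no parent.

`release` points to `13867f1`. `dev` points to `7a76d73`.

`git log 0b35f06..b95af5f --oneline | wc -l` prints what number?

7

Reachable from b95af5f: {02d43e2, 0b35f06, 0fcffed, 72da338, 7a76d73, 8714dea, 8849e0e, 8c20fa0, a3e4138, a9e7f5a, b95af5f, befea1b, cdcdcd9, ebca5fc, fec77c3}.
Reachable from 0b35f06: {02d43e2, 0b35f06, 0fcffed, 7a76d73, 8849e0e, a3e4138, befea1b, fec77c3}.
In b95af5f's history but not 0b35f06's: {72da338, 8714dea, 8c20fa0, a9e7f5a, b95af5f, cdcdcd9, ebca5fc} — 7 commits.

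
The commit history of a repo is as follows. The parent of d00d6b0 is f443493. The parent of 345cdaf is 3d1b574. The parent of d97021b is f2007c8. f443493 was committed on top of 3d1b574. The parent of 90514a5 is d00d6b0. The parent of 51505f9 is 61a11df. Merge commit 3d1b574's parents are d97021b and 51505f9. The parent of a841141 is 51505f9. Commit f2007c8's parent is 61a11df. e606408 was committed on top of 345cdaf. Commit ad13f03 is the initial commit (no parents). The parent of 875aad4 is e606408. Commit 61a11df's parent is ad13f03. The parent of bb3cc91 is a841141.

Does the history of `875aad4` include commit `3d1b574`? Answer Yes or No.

Ancestors of 875aad4 (commits reachable by following parents): {345cdaf, 3d1b574, 51505f9, 61a11df, 875aad4, ad13f03, d97021b, e606408, f2007c8}.
3d1b574 is in that set, so it is an ancestor of 875aad4.

Yes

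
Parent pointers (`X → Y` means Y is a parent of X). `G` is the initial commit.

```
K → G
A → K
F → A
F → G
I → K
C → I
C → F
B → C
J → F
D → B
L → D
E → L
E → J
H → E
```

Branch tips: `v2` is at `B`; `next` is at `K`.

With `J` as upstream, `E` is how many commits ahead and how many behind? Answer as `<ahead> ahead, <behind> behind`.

Reachable from E: {A, B, C, D, E, F, G, I, J, K, L}.
Reachable from J: {A, F, G, J, K}.
Only in E's history (ahead): {B, C, D, E, I, L} — 6.
Only in J's history (behind): {} — 0.

6 ahead, 0 behind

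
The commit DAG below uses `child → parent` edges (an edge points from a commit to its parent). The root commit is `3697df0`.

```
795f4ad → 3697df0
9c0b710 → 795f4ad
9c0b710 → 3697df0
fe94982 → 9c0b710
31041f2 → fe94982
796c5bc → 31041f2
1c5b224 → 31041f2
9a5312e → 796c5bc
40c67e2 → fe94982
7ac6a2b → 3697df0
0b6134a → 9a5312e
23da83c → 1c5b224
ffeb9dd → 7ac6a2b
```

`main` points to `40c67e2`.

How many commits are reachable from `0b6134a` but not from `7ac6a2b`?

7

Reachable from 0b6134a: {0b6134a, 31041f2, 3697df0, 795f4ad, 796c5bc, 9a5312e, 9c0b710, fe94982}.
Reachable from 7ac6a2b: {3697df0, 7ac6a2b}.
In 0b6134a's history but not 7ac6a2b's: {0b6134a, 31041f2, 795f4ad, 796c5bc, 9a5312e, 9c0b710, fe94982} — 7 commits.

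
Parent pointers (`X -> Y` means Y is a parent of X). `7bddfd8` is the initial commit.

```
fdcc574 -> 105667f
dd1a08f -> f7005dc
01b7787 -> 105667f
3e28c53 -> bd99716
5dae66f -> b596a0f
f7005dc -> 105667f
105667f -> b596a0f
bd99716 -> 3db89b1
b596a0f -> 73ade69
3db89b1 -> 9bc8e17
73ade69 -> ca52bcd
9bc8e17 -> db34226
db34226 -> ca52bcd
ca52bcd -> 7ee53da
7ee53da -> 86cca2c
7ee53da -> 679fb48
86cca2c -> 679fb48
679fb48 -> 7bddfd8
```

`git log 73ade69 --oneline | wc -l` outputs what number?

6

Walking parent pointers from 73ade69: reachable set = {679fb48, 73ade69, 7bddfd8, 7ee53da, 86cca2c, ca52bcd}.
That is 6 commits.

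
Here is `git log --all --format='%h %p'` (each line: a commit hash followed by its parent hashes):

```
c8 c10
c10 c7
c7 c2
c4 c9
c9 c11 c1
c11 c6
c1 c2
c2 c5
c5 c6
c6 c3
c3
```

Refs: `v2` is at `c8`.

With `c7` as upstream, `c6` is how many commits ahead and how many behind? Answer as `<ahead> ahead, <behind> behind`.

0 ahead, 3 behind

Reachable from c6: {c3, c6}.
Reachable from c7: {c2, c3, c5, c6, c7}.
Only in c6's history (ahead): {} — 0.
Only in c7's history (behind): {c2, c5, c7} — 3.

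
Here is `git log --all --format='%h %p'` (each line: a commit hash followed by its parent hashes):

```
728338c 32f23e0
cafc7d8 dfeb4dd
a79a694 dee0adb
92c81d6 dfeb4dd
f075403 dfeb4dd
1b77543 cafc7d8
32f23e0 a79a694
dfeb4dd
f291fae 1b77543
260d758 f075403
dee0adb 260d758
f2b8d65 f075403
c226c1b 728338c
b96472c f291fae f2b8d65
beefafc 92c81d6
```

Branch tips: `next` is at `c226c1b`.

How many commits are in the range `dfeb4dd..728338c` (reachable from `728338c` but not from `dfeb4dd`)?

Reachable from 728338c: {260d758, 32f23e0, 728338c, a79a694, dee0adb, dfeb4dd, f075403}.
Reachable from dfeb4dd: {dfeb4dd}.
In 728338c's history but not dfeb4dd's: {260d758, 32f23e0, 728338c, a79a694, dee0adb, f075403} — 6 commits.

6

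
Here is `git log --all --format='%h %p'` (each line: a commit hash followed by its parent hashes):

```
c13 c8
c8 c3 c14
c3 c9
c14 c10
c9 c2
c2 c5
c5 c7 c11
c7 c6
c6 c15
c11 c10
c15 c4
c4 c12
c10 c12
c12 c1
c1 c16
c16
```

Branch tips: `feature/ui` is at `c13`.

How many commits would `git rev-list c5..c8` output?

Reachable from c8: {c1, c10, c11, c12, c14, c15, c16, c2, c3, c4, c5, c6, c7, c8, c9}.
Reachable from c5: {c1, c10, c11, c12, c15, c16, c4, c5, c6, c7}.
In c8's history but not c5's: {c14, c2, c3, c8, c9} — 5 commits.

5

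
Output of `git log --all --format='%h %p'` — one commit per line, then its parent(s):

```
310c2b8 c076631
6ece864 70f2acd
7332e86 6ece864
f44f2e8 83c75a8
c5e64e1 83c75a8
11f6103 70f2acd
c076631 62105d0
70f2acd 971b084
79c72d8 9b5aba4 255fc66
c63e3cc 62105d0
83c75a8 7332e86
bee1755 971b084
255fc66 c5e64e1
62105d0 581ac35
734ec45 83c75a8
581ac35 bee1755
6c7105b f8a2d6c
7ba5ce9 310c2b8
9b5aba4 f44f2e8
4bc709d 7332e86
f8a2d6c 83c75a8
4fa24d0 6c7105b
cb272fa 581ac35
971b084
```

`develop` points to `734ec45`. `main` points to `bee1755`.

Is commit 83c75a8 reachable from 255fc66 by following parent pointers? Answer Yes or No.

Yes

Ancestors of 255fc66 (commits reachable by following parents): {255fc66, 6ece864, 70f2acd, 7332e86, 83c75a8, 971b084, c5e64e1}.
83c75a8 is in that set, so it is an ancestor of 255fc66.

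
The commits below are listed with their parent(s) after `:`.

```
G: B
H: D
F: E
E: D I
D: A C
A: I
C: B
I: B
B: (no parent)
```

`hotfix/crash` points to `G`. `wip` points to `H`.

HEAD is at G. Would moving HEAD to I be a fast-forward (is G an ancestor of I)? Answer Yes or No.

A fast-forward from G to I is possible iff G is an ancestor of I.
Ancestors of I: {B, I}.
G is not among them, so fast-forward is not possible.

No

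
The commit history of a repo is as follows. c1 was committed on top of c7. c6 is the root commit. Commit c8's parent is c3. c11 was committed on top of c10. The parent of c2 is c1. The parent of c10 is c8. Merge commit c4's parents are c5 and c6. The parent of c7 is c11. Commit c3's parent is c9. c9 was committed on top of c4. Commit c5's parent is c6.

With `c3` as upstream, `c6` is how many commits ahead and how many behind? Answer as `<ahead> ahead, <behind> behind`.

Reachable from c6: {c6}.
Reachable from c3: {c3, c4, c5, c6, c9}.
Only in c6's history (ahead): {} — 0.
Only in c3's history (behind): {c3, c4, c5, c9} — 4.

0 ahead, 4 behind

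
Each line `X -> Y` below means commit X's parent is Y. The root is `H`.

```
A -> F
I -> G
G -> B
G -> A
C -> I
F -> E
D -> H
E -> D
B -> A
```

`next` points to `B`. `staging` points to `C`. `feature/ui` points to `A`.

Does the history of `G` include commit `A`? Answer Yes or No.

Ancestors of G (commits reachable by following parents): {A, B, D, E, F, G, H}.
A is in that set, so it is an ancestor of G.

Yes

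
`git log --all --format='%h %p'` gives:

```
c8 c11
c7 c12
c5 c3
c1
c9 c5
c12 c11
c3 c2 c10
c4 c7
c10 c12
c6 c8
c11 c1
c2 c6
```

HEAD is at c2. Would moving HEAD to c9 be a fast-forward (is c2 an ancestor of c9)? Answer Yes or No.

A fast-forward from c2 to c9 is possible iff c2 is an ancestor of c9.
Ancestors of c9: {c1, c10, c11, c12, c2, c3, c5, c6, c8, c9}.
c2 is among them, so fast-forward is possible.

Yes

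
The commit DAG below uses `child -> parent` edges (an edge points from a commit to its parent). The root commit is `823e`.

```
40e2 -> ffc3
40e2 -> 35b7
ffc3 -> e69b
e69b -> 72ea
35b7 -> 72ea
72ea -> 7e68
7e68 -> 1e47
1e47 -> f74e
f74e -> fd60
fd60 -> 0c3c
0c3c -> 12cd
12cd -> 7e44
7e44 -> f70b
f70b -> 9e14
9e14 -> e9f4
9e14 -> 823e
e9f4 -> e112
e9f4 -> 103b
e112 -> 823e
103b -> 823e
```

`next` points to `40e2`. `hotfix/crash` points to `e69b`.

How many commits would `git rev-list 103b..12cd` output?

6

Reachable from 12cd: {103b, 12cd, 7e44, 823e, 9e14, e112, e9f4, f70b}.
Reachable from 103b: {103b, 823e}.
In 12cd's history but not 103b's: {12cd, 7e44, 9e14, e112, e9f4, f70b} — 6 commits.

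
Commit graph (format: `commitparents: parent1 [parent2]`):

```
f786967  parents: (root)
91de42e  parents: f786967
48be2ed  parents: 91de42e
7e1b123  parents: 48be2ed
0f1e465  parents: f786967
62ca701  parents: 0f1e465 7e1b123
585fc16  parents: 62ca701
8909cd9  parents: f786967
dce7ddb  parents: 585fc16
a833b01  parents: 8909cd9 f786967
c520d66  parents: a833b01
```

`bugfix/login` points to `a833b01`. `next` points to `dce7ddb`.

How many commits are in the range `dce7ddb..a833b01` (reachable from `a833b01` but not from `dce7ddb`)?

2

Reachable from a833b01: {8909cd9, a833b01, f786967}.
Reachable from dce7ddb: {0f1e465, 48be2ed, 585fc16, 62ca701, 7e1b123, 91de42e, dce7ddb, f786967}.
In a833b01's history but not dce7ddb's: {8909cd9, a833b01} — 2 commits.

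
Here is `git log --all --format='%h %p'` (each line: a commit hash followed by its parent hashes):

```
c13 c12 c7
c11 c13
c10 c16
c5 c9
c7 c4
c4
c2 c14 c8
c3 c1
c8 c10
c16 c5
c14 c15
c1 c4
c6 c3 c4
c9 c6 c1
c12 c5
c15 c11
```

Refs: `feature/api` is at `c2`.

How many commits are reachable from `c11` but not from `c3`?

7

Reachable from c11: {c1, c11, c12, c13, c3, c4, c5, c6, c7, c9}.
Reachable from c3: {c1, c3, c4}.
In c11's history but not c3's: {c11, c12, c13, c5, c6, c7, c9} — 7 commits.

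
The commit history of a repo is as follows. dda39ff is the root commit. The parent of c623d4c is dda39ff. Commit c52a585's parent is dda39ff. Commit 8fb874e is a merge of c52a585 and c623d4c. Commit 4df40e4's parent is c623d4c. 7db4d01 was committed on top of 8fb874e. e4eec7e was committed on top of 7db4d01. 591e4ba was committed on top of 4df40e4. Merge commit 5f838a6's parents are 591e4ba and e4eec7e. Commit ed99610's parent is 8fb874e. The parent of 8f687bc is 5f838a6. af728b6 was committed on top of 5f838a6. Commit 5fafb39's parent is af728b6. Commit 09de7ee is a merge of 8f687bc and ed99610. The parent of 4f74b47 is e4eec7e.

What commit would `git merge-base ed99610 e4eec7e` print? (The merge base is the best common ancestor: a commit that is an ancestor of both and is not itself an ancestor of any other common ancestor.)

8fb874e

Ancestors of ed99610: {8fb874e, c52a585, c623d4c, dda39ff, ed99610}.
Ancestors of e4eec7e: {7db4d01, 8fb874e, c52a585, c623d4c, dda39ff, e4eec7e}.
Common ancestors: {8fb874e, c52a585, c623d4c, dda39ff}.
Among these, 8fb874e is not an ancestor of any other common ancestor — it is the merge base.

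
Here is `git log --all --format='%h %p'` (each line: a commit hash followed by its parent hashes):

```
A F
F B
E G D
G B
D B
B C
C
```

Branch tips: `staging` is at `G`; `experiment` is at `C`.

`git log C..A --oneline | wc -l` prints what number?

3

Reachable from A: {A, B, C, F}.
Reachable from C: {C}.
In A's history but not C's: {A, B, F} — 3 commits.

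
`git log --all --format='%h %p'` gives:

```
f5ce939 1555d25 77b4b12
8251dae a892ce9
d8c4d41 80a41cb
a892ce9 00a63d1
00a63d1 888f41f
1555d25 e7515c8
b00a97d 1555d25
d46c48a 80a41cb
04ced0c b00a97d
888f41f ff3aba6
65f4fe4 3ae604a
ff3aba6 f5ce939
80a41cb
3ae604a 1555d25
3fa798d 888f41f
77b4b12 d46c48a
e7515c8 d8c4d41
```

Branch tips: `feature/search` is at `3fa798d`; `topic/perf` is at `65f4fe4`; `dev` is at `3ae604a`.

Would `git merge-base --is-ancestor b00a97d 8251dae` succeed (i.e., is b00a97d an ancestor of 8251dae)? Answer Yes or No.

No

Ancestors of 8251dae: {00a63d1, 1555d25, 77b4b12, 80a41cb, 8251dae, 888f41f, a892ce9, d46c48a, d8c4d41, e7515c8, f5ce939, ff3aba6}.
b00a97d is not in that set, so it is not an ancestor of 8251dae.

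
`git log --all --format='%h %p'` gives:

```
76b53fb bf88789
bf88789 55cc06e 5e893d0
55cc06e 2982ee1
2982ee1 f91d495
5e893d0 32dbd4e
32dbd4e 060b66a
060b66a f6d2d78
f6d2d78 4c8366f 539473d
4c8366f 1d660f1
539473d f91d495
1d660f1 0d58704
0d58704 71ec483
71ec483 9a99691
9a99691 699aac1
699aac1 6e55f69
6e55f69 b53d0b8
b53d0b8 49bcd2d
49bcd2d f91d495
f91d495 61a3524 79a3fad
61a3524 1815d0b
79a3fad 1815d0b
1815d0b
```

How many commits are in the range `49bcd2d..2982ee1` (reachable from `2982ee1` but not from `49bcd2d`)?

1

Reachable from 2982ee1: {1815d0b, 2982ee1, 61a3524, 79a3fad, f91d495}.
Reachable from 49bcd2d: {1815d0b, 49bcd2d, 61a3524, 79a3fad, f91d495}.
In 2982ee1's history but not 49bcd2d's: {2982ee1} — 1 commit.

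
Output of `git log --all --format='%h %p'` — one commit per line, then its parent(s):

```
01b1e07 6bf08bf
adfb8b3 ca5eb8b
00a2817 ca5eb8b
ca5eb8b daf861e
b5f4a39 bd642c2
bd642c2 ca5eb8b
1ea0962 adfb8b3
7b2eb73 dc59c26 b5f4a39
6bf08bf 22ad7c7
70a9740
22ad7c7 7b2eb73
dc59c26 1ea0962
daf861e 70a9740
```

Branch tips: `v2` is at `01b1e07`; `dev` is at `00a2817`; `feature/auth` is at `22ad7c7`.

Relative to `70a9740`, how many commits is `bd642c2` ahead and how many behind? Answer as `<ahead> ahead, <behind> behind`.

3 ahead, 0 behind

Reachable from bd642c2: {70a9740, bd642c2, ca5eb8b, daf861e}.
Reachable from 70a9740: {70a9740}.
Only in bd642c2's history (ahead): {bd642c2, ca5eb8b, daf861e} — 3.
Only in 70a9740's history (behind): {} — 0.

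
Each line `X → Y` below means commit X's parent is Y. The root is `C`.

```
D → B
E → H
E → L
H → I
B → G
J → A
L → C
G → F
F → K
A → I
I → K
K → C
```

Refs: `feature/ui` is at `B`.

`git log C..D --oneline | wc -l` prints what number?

Reachable from D: {B, C, D, F, G, K}.
Reachable from C: {C}.
In D's history but not C's: {B, D, F, G, K} — 5 commits.

5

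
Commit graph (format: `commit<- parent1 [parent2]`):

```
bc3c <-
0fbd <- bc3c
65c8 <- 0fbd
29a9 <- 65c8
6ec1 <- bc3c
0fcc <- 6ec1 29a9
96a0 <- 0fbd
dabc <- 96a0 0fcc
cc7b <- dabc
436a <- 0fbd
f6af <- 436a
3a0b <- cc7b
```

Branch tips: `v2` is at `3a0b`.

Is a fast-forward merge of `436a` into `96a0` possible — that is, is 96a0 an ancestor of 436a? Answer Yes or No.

A fast-forward from 96a0 to 436a is possible iff 96a0 is an ancestor of 436a.
Ancestors of 436a: {0fbd, 436a, bc3c}.
96a0 is not among them, so fast-forward is not possible.

No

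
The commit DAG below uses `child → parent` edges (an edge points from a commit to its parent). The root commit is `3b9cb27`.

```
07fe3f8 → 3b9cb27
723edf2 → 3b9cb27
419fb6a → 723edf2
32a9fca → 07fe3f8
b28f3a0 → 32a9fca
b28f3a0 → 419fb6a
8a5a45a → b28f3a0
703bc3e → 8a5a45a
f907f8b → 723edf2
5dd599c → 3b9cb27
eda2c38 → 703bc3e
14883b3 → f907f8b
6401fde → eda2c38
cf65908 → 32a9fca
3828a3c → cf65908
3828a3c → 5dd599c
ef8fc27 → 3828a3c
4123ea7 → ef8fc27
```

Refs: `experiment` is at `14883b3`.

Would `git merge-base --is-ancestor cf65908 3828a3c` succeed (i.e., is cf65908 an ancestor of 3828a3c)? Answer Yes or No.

Ancestors of 3828a3c (commits reachable by following parents): {07fe3f8, 32a9fca, 3828a3c, 3b9cb27, 5dd599c, cf65908}.
cf65908 is in that set, so it is an ancestor of 3828a3c.

Yes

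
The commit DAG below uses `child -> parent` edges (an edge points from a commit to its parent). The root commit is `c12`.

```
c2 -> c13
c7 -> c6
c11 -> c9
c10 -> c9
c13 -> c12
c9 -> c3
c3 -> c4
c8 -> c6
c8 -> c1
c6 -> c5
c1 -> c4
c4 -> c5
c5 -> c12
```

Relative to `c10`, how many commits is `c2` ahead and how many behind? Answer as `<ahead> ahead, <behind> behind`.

Reachable from c2: {c12, c13, c2}.
Reachable from c10: {c10, c12, c3, c4, c5, c9}.
Only in c2's history (ahead): {c13, c2} — 2.
Only in c10's history (behind): {c10, c3, c4, c5, c9} — 5.

2 ahead, 5 behind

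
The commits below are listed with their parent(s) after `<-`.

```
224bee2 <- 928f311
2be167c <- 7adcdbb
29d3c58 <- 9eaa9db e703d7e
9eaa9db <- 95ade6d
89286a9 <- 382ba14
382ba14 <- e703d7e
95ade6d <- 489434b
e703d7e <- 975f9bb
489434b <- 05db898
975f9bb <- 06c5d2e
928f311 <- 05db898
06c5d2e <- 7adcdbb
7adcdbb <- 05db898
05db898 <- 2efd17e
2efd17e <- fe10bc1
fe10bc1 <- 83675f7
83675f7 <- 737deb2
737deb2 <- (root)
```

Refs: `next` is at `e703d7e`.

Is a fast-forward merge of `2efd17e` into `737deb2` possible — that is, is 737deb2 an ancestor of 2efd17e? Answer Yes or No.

A fast-forward from 737deb2 to 2efd17e is possible iff 737deb2 is an ancestor of 2efd17e.
Ancestors of 2efd17e: {2efd17e, 737deb2, 83675f7, fe10bc1}.
737deb2 is among them, so fast-forward is possible.

Yes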